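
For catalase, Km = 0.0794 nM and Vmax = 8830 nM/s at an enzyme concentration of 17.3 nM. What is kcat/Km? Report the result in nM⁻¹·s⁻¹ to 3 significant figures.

kcat = Vmax/[E]total = 8830/17.3 = 510 s⁻¹.
kcat/Km = 510/0.0794 = 6430 nM⁻¹·s⁻¹.

6430 nM⁻¹·s⁻¹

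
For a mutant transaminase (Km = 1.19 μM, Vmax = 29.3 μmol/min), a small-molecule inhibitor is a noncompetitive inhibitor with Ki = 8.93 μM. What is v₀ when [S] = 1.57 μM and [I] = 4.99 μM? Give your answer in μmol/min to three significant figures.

10.7 μmol/min

With α = 1 + [I]/Ki = 1 + 4.99/8.93 = 1.559, the noncompetitive rate law is v = (Vmax/α)·[S] / (Km + [S]).
v = (29.3/1.559)×1.57 / (1.19 + 1.57) = 29.51/2.760 = 10.7 μmol/min.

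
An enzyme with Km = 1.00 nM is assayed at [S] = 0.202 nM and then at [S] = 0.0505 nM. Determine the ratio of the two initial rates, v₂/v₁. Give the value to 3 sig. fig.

0.286

The fractional saturations are [S]/(Km+[S]) = 0.202/1.202 = 0.1681 and 0.0505/1.050 = 0.04807.
v₂/v₁ is just their ratio: 0.04807/0.1681 = 0.286.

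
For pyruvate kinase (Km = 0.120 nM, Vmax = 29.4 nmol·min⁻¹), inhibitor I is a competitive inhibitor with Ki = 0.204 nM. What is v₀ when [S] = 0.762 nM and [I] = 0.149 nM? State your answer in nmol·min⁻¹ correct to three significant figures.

23.1 nmol·min⁻¹

α = 1 + [I]/Ki = 1 + 0.149/0.204 = 1.730.
For a competitive inhibitor, Vmax is unchanged and the apparent Km becomes α·Km: Km,app = 0.208 nM, Vmax,app = 29.4 nmol·min⁻¹.
v = Vmax,app·[S]/(Km,app + [S]) = 29.4 × 0.762/(0.208 + 0.762) = 23.1 nmol·min⁻¹.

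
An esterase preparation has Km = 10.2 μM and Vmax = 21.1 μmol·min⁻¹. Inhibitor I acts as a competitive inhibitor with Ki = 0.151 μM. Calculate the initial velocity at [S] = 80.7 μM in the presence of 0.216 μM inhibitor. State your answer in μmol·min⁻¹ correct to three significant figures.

16.1 μmol·min⁻¹

With α = 1 + [I]/Ki = 1 + 0.216/0.151 = 2.430, the competitive rate law is v = Vmax[S] / (αKm + [S]).
v = 21.1×80.7 / (2.430×10.2 + 80.7) = 1703/105.5 = 16.1 μmol·min⁻¹.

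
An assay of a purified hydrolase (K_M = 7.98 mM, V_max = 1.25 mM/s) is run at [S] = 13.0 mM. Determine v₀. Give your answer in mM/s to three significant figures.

0.775 mM/s

[S]/(Km+[S]) = 13.0/20.98 = 0.6196, the fractional saturation.
v = 0.6196 × Vmax = 0.6196 × 1.25 = 0.775 mM/s.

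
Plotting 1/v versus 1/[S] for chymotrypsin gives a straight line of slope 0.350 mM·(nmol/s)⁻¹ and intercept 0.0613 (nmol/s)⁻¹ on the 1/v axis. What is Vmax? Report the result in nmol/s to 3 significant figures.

The y-intercept of a Lineweaver–Burk plot equals 1/Vmax, so Vmax = 1/0.0613 = 16.3 nmol/s.

16.3 nmol/s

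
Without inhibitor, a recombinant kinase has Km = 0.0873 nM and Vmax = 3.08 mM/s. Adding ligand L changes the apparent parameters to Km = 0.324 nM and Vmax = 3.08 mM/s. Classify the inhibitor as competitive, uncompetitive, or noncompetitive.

competitive

Km increases (0.0873 → 0.324 nM) while Vmax is unchanged — the hallmark of competitive inhibition.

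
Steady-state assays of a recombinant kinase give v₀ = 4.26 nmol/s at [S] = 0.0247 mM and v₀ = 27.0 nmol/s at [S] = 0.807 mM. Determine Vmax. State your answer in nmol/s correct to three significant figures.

From v = Vmax[S]/(Km+[S]), each point gives Vmax = v(Km+[S])/[S].
Equating: 4.26(Km+0.0247)/0.0247 = 27.0(Km+0.807)/0.807.
172.5·Km + 4.26 = 33.46·Km + 27.0, so (172.5 − 33.46)·Km = 27.0 − 4.26.
Km = 22.74/139.0 = 0.164 mM; then Vmax = 4.26(0.164+0.0247)/0.0247 = 32.5 nmol/s.

32.5 nmol/s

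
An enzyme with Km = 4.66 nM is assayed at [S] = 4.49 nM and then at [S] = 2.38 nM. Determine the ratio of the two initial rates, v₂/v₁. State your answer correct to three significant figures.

Since Vmax cancels, v₂/v₁ = [S]₂(Km+[S]₁) / [S]₁(Km+[S]₂).
= 2.38×(4.66+4.49) / (4.49×(4.66+2.38)) = 21.78/31.61 = 0.689.

0.689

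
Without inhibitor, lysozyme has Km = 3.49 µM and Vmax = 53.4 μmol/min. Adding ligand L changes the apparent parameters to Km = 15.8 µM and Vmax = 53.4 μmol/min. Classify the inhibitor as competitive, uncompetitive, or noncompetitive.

competitive

Km increases (3.49 → 15.8 µM) while Vmax is unchanged — the hallmark of competitive inhibition.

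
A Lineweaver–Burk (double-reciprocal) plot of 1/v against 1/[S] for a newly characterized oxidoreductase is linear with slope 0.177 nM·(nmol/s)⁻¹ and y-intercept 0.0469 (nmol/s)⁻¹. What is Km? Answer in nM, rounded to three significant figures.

y-intercept = 1/Vmax ⇒ Vmax = 21.3 nmol/s; slope = Km/Vmax ⇒ Km = slope × Vmax.
Km = 0.177 × 21.3 = 3.77 nM.

3.77 nM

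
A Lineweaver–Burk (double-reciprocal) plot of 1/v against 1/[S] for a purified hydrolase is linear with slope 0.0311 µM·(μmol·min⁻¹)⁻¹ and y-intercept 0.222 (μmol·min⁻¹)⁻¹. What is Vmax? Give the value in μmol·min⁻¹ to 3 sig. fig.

4.50 μmol·min⁻¹

The y-intercept of a Lineweaver–Burk plot equals 1/Vmax, so Vmax = 1/0.222 = 4.50 μmol·min⁻¹.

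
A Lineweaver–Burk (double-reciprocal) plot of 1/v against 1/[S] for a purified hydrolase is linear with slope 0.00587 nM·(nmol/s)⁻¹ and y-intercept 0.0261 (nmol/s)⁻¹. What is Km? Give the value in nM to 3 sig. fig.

0.225 nM

y-intercept = 1/Vmax ⇒ Vmax = 38.3 nmol/s; slope = Km/Vmax ⇒ Km = slope × Vmax.
Km = 0.00587 × 38.3 = 0.225 nM.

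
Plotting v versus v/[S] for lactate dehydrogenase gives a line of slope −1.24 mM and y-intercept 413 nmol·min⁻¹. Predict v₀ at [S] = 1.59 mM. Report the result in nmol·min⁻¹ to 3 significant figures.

In the Eadie–Hofstee form v = Vmax − Km·(v/[S]), the slope is −Km and the intercept is Vmax, so Km = 1.24 mM and Vmax = 413 nmol·min⁻¹.
v = 413 × 1.59/(1.24 + 1.59) = 232 nmol·min⁻¹.

232 nmol·min⁻¹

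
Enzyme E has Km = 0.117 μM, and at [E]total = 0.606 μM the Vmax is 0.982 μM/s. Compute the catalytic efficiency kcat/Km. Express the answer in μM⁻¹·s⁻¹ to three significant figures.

kcat = Vmax/[E]total = 0.982/0.606 = 1.62 s⁻¹.
kcat/Km = 1.62/0.117 = 13.9 μM⁻¹·s⁻¹.

13.9 μM⁻¹·s⁻¹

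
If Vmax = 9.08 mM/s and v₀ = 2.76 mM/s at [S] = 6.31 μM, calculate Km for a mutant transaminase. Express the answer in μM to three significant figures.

From v = Vmax[S]/(Km+[S]), Km = [S](Vmax − v)/v.
Km = 6.31 × (9.08 − 2.76) / 2.76 = 39.88/2.76 = 14.4 μM.

14.4 μM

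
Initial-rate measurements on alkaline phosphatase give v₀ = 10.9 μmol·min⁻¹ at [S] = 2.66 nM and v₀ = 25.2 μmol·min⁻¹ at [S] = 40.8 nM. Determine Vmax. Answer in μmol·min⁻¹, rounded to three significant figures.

In reciprocal form, 1/v = (Km/Vmax)·(1/[S]) + 1/Vmax. The two points give (1/[S], 1/v) = (0.3759, 0.09174) and (0.02451, 0.03968).
Slope = (0.09174 − 0.03968)/(0.3759 − 0.02451) = 0.1481; intercept = 0.09174 − 0.1481×0.3759 = 0.03605.
Vmax = 1/intercept = 27.7 μmol·min⁻¹; Km = slope × Vmax = 0.1481 × 27.7 = 4.11 nM.

27.7 μmol·min⁻¹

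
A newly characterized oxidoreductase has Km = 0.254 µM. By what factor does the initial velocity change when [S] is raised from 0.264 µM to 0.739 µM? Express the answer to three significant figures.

1.46

The fractional saturations are [S]/(Km+[S]) = 0.264/0.5180 = 0.5097 and 0.739/0.9930 = 0.7442.
v₂/v₁ is just their ratio: 0.7442/0.5097 = 1.46.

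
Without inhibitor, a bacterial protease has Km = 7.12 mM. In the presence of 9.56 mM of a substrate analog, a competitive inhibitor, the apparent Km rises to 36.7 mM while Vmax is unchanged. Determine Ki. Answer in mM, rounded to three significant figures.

Competitive: Km,app = α·Km with α = 1 + [I]/Ki.
α = Km,app/Km = 36.7/7.12 = 5.154.
Since α = 1 + [I]/Ki, [I]/Ki = 5.154 − 1 = 4.154 and Ki = 9.56/4.154 = 2.30 mM.

2.30 mM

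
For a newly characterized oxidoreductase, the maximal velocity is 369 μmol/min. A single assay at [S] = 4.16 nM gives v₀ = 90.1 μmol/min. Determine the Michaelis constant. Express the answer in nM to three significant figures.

12.9 nM

v/Vmax = 90.1/369 = 0.2442 = [S]/(Km+[S]).
So Km + [S] = [S]/0.2442 = 17.04 nM, giving Km = 17.04 − 4.16 = 12.9 nM.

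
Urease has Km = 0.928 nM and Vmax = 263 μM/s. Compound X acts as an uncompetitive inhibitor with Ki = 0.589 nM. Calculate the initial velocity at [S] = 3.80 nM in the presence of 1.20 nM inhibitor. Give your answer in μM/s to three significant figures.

80.1 μM/s

With α = 1 + [I]/Ki = 1 + 1.20/0.589 = 3.037, the uncompetitive rate law is v = (Vmax/α)·[S] / (Km/α + [S]).
v = (263/3.037)×3.80 / (0.928/3.037 + 3.80) = 329.0/4.106 = 80.1 μM/s.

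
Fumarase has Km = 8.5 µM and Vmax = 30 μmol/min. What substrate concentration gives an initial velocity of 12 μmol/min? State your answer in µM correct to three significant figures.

5.67 µM

Rearranging v = Vmax[S]/(Km+[S]) gives [S] = Km·v/(Vmax − v).
[S] = 8.5 × 12 / (30 − 12) = 102.0/18.00 = 5.67 µM.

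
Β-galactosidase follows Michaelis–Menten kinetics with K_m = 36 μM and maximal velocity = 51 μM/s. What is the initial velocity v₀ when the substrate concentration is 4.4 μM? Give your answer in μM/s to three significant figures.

v = Vmax·[S]/(Km + [S]) = 51 × 4.4 / (36 + 4.4)
  = 224.4 / 40.40 = 5.55 μM/s.

5.55 μM/s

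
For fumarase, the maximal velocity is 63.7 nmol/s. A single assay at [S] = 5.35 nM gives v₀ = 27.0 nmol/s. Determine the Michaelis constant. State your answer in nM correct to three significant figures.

From v = Vmax[S]/(Km+[S]), Km = [S](Vmax − v)/v.
Km = 5.35 × (63.7 − 27.0) / 27.0 = 196.3/27.0 = 7.27 nM.

7.27 nM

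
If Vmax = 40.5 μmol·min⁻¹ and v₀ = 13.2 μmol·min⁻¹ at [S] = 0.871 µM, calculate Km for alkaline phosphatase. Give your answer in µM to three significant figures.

v/Vmax = 13.2/40.5 = 0.3259 = [S]/(Km+[S]).
So Km + [S] = [S]/0.3259 = 2.672 µM, giving Km = 2.672 − 0.871 = 1.80 µM.

1.80 µM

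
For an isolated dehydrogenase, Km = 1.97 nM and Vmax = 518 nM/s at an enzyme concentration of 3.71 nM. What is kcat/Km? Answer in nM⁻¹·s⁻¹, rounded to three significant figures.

kcat = Vmax/[E]total = 518/3.71 = 140 s⁻¹.
kcat/Km = 140/1.97 = 70.9 nM⁻¹·s⁻¹.

70.9 nM⁻¹·s⁻¹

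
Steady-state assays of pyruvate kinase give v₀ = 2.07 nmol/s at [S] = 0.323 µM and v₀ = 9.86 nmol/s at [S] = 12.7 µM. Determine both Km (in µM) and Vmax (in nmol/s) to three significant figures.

Km = 1.38 µM; Vmax = 10.9 nmol/s

In reciprocal form, 1/v = (Km/Vmax)·(1/[S]) + 1/Vmax. The two points give (1/[S], 1/v) = (3.096, 0.4831) and (0.07874, 0.1014).
Slope = (0.4831 − 0.1014)/(3.096 − 0.07874) = 0.1265; intercept = 0.4831 − 0.1265×3.096 = 0.09146.
Vmax = 1/intercept = 10.9 nmol/s; Km = slope × Vmax = 0.1265 × 10.9 = 1.38 µM.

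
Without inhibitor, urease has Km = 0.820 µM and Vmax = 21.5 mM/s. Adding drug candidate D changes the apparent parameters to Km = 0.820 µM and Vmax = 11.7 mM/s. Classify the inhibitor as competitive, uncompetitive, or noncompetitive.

Vmax decreases (21.5 → 11.7 mM/s) while Km is unchanged — pure noncompetitive inhibition.

noncompetitive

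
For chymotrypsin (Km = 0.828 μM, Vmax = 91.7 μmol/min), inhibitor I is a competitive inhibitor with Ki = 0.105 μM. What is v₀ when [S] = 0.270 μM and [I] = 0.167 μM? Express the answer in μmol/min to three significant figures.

10.3 μmol/min

With α = 1 + [I]/Ki = 1 + 0.167/0.105 = 2.590, the competitive rate law is v = Vmax[S] / (αKm + [S]).
v = 91.7×0.270 / (2.590×0.828 + 0.270) = 24.76/2.415 = 10.3 μmol/min.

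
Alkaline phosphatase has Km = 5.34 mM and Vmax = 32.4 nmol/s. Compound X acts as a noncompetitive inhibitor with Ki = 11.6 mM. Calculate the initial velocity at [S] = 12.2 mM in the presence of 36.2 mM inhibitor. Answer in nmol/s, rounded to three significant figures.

With α = 1 + [I]/Ki = 1 + 36.2/11.6 = 4.121, the noncompetitive rate law is v = (Vmax/α)·[S] / (Km + [S]).
v = (32.4/4.121)×12.2 / (5.34 + 12.2) = 95.93/17.54 = 5.47 nmol/s.

5.47 nmol/s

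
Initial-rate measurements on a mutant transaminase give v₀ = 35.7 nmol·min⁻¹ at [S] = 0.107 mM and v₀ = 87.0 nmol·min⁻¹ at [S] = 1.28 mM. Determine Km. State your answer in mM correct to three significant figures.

In reciprocal form, 1/v = (Km/Vmax)·(1/[S]) + 1/Vmax. The two points give (1/[S], 1/v) = (9.346, 0.02801) and (0.7812, 0.01149).
Slope = (0.02801 − 0.01149)/(9.346 − 0.7812) = 0.001929; intercept = 0.02801 − 0.001929×9.346 = 0.009988.
Vmax = 1/intercept = 100 nmol·min⁻¹; Km = slope × Vmax = 0.001929 × 100 = 0.193 mM.

0.193 mM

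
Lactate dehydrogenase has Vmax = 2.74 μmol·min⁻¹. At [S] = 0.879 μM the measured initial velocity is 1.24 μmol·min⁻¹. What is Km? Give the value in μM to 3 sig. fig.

1.06 μM

From v = Vmax[S]/(Km+[S]), Km = [S](Vmax − v)/v.
Km = 0.879 × (2.74 − 1.24) / 1.24 = 1.319/1.24 = 1.06 μM.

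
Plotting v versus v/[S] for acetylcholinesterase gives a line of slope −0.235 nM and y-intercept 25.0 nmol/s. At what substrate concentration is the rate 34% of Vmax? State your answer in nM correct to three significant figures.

0.121 nM

The Eadie–Hofstee slope gives Km = 0.235 nM (slope = −Km).
v/Vmax = [S]/(Km+[S]) = 0.34 ⇒ [S] = Km·0.34/(1−0.34) = 0.235 × 0.5152 = 0.121 nM.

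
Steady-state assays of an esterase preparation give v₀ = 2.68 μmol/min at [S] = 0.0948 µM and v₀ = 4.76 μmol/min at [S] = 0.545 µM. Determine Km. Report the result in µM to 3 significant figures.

0.106 µM

In reciprocal form, 1/v = (Km/Vmax)·(1/[S]) + 1/Vmax. The two points give (1/[S], 1/v) = (10.55, 0.3731) and (1.835, 0.2101).
Slope = (0.3731 − 0.2101)/(10.55 − 1.835) = 0.01871; intercept = 0.3731 − 0.01871×10.55 = 0.1758.
Vmax = 1/intercept = 5.69 μmol/min; Km = slope × Vmax = 0.01871 × 5.69 = 0.106 µM.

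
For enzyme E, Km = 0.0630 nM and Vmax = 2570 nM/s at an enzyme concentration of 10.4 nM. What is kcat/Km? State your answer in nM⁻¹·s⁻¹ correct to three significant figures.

3920 nM⁻¹·s⁻¹

kcat = Vmax/[E]total = 2570/10.4 = 247 s⁻¹.
kcat/Km = 247/0.0630 = 3920 nM⁻¹·s⁻¹.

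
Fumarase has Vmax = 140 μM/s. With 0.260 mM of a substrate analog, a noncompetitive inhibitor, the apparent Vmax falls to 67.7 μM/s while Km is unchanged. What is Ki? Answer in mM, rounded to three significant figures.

Noncompetitive: Vmax,app = Vmax/α with α = 1 + [I]/Ki.
α = Vmax/Vmax,app = 140/67.7 = 2.068.
Ki = [I]/(α − 1) = 0.260/1.068 = 0.243 mM.

0.243 mM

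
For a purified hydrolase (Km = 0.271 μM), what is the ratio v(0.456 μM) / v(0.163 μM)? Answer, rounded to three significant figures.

The fractional saturations are [S]/(Km+[S]) = 0.163/0.4340 = 0.3756 and 0.456/0.7270 = 0.6272.
v₂/v₁ is just their ratio: 0.6272/0.3756 = 1.67.

1.67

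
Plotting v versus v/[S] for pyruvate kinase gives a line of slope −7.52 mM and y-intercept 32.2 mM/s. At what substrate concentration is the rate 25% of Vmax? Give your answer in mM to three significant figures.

The Eadie–Hofstee slope gives Km = 7.52 mM (slope = −Km).
v/Vmax = [S]/(Km+[S]) = 0.25 ⇒ [S] = Km·0.25/(1−0.25) = 7.52 × 0.3333 = 2.51 mM.

2.51 mM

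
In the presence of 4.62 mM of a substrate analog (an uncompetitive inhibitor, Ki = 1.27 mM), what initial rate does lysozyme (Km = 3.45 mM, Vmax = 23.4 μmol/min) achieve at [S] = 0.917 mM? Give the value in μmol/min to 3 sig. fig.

2.79 μmol/min

α = 1 + [I]/Ki = 1 + 4.62/1.27 = 4.638.
For an uncompetitive inhibitor, both parameters are divided by α, giving Vmax/α and Km/α: Km,app = 0.744 mM, Vmax,app = 5.05 μmol/min.
v = Vmax,app·[S]/(Km,app + [S]) = 5.05 × 0.917/(0.744 + 0.917) = 2.79 μmol/min.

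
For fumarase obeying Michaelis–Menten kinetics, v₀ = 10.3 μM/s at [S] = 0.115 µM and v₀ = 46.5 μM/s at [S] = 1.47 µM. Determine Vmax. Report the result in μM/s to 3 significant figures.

From v = Vmax[S]/(Km+[S]), each point gives Vmax = v(Km+[S])/[S].
Equating: 10.3(Km+0.115)/0.115 = 46.5(Km+1.47)/1.47.
89.57·Km + 10.3 = 31.63·Km + 46.5, so (89.57 − 31.63)·Km = 46.5 − 10.3.
Km = 36.20/57.93 = 0.625 µM; then Vmax = 10.3(0.625+0.115)/0.115 = 66.3 μM/s.

66.3 μM/s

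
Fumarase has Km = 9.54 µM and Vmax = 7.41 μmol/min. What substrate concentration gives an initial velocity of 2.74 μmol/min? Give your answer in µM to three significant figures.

5.60 µM

Rearranging v = Vmax[S]/(Km+[S]) gives [S] = Km·v/(Vmax − v).
[S] = 9.54 × 2.74 / (7.41 − 2.74) = 26.14/4.670 = 5.60 µM.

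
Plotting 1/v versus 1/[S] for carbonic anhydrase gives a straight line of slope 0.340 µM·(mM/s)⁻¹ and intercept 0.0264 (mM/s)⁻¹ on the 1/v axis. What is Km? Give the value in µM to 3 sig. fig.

y-intercept = 1/Vmax ⇒ Vmax = 37.9 mM/s; slope = Km/Vmax ⇒ Km = slope × Vmax.
Km = 0.340 × 37.9 = 12.9 µM.

12.9 µM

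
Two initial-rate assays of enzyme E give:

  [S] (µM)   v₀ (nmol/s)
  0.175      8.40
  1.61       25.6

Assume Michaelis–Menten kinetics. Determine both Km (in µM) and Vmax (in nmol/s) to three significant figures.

Km = 0.536 µM; Vmax = 34.1 nmol/s

From v = Vmax[S]/(Km+[S]), each point gives Vmax = v(Km+[S])/[S].
Equating: 8.40(Km+0.175)/0.175 = 25.6(Km+1.61)/1.61.
48.00·Km + 8.40 = 15.90·Km + 25.6, so (48.00 − 15.90)·Km = 25.6 − 8.40.
Km = 17.20/32.10 = 0.536 µM; then Vmax = 8.40(0.536+0.175)/0.175 = 34.1 nmol/s.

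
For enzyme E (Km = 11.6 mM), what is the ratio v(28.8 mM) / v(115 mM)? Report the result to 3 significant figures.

0.785

Since Vmax cancels, v₂/v₁ = [S]₂(Km+[S]₁) / [S]₁(Km+[S]₂).
= 28.8×(11.6+115) / (115×(11.6+28.8)) = 3646/4646 = 0.785.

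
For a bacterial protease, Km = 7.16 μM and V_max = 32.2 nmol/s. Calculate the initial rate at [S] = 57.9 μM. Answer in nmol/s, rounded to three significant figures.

28.7 nmol/s

v = Vmax·[S]/(Km + [S]) = 32.2 × 57.9 / (7.16 + 57.9)
  = 1864 / 65.06 = 28.7 nmol/s.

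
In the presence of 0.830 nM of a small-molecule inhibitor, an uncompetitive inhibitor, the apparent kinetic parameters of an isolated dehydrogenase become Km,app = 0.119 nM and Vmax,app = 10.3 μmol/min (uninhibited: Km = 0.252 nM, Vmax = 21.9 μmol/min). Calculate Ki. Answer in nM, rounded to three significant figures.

Uncompetitive: Vmax,app = Vmax/α (and Km,app = Km/α) with α = 1 + [I]/Ki.
α = Vmax/Vmax,app = 21.9/10.3 = 2.126.
Ki = [I]/(α − 1) = 0.830/1.126 = 0.737 nM.

0.737 nM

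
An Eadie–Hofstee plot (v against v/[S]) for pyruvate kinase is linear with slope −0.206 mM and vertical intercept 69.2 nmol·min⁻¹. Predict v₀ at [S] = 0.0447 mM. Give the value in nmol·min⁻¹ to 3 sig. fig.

12.3 nmol·min⁻¹

In the Eadie–Hofstee form v = Vmax − Km·(v/[S]), the slope is −Km and the intercept is Vmax, so Km = 0.206 mM and Vmax = 69.2 nmol·min⁻¹.
v = 69.2 × 0.0447/(0.206 + 0.0447) = 12.3 nmol·min⁻¹.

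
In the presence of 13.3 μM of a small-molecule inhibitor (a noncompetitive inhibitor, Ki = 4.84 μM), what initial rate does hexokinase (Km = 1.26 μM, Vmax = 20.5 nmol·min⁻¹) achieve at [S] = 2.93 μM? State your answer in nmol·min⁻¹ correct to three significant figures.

α = 1 + [I]/Ki = 1 + 13.3/4.84 = 3.748.
For a noncompetitive inhibitor, Vmax is reduced to Vmax/α while Km is unchanged: Km,app = 1.26 μM, Vmax,app = 5.47 nmol·min⁻¹.
v = Vmax,app·[S]/(Km,app + [S]) = 5.47 × 2.93/(1.26 + 2.93) = 3.82 nmol·min⁻¹.

3.82 nmol·min⁻¹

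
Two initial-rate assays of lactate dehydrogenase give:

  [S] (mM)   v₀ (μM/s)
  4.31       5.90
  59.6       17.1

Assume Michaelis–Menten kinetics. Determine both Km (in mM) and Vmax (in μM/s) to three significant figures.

Km = 10.4 mM; Vmax = 20.1 μM/s

From v = Vmax[S]/(Km+[S]), each point gives Vmax = v(Km+[S])/[S].
Equating: 5.90(Km+4.31)/4.31 = 17.1(Km+59.6)/59.6.
1.369·Km + 5.90 = 0.2869·Km + 17.1, so (1.369 − 0.2869)·Km = 17.1 − 5.90.
Km = 11.20/1.082 = 10.4 mM; then Vmax = 5.90(10.4+4.31)/4.31 = 20.1 μM/s.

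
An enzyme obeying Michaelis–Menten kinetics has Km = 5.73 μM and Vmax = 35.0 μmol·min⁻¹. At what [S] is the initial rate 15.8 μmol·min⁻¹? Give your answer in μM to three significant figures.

4.72 μM

Rearranging v = Vmax[S]/(Km+[S]) gives [S] = Km·v/(Vmax − v).
[S] = 5.73 × 15.8 / (35.0 − 15.8) = 90.53/19.20 = 4.72 μM.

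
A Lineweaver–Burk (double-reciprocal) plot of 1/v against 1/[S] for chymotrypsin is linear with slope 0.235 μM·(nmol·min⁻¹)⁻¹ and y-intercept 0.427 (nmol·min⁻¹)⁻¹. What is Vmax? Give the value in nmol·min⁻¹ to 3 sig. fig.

The y-intercept of a Lineweaver–Burk plot equals 1/Vmax, so Vmax = 1/0.427 = 2.34 nmol·min⁻¹.

2.34 nmol·min⁻¹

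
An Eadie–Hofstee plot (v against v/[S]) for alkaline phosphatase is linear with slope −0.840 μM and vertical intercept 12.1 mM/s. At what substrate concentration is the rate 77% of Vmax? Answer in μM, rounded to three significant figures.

The Eadie–Hofstee slope gives Km = 0.840 μM (slope = −Km).
v/Vmax = [S]/(Km+[S]) = 0.77 ⇒ [S] = Km·0.77/(1−0.77) = 0.840 × 3.348 = 2.81 μM.

2.81 μM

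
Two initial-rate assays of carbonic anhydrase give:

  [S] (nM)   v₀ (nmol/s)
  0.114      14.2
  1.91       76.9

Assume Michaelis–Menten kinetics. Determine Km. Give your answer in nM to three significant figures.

From v = Vmax[S]/(Km+[S]), each point gives Vmax = v(Km+[S])/[S].
Equating: 14.2(Km+0.114)/0.114 = 76.9(Km+1.91)/1.91.
124.6·Km + 14.2 = 40.26·Km + 76.9, so (124.6 − 40.26)·Km = 76.9 − 14.2.
Km = 62.70/84.30 = 0.744 nM; then Vmax = 14.2(0.744+0.114)/0.114 = 107 nmol/s.

0.744 nM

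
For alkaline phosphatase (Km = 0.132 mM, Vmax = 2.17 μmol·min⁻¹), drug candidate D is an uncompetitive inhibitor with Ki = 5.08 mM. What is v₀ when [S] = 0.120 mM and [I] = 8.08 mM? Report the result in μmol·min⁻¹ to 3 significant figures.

0.588 μmol·min⁻¹

With α = 1 + [I]/Ki = 1 + 8.08/5.08 = 2.591, the uncompetitive rate law is v = (Vmax/α)·[S] / (Km/α + [S]).
v = (2.17/2.591)×0.120 / (0.132/2.591 + 0.120) = 0.1005/0.1710 = 0.588 μmol·min⁻¹.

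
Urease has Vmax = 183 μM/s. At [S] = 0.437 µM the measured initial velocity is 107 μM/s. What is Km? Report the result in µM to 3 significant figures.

v/Vmax = 107/183 = 0.5847 = [S]/(Km+[S]).
So Km + [S] = [S]/0.5847 = 0.7474 µM, giving Km = 0.7474 − 0.437 = 0.310 µM.

0.310 µM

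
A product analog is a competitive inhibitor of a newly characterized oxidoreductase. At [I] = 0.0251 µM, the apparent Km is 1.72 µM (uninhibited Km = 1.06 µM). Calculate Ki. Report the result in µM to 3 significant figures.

0.0403 µM

Competitive: Km,app = α·Km with α = 1 + [I]/Ki.
α = Km,app/Km = 1.72/1.06 = 1.623.
Ki = [I]/(α − 1) = 0.0251/0.6226 = 0.0403 µM.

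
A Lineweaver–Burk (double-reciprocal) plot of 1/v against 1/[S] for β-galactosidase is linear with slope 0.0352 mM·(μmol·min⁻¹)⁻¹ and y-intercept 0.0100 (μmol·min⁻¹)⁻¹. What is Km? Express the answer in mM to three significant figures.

3.52 mM

y-intercept = 1/Vmax ⇒ Vmax = 100 μmol·min⁻¹; slope = Km/Vmax ⇒ Km = slope × Vmax.
Km = 0.0352 × 100 = 3.52 mM.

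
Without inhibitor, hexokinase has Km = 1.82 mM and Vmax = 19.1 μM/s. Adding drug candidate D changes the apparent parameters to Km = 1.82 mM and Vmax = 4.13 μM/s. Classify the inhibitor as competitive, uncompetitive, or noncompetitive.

noncompetitive

Vmax decreases (19.1 → 4.13 μM/s) while Km is unchanged — pure noncompetitive inhibition.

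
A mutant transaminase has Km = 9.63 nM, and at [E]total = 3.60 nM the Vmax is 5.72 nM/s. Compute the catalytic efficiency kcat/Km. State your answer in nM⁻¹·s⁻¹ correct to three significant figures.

0.165 nM⁻¹·s⁻¹

kcat = Vmax/[E]total = 5.72/3.60 = 1.59 s⁻¹.
kcat/Km = 1.59/9.63 = 0.165 nM⁻¹·s⁻¹.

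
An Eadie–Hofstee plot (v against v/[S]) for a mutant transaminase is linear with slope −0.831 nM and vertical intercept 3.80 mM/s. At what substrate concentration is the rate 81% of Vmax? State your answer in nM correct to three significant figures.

3.54 nM

The Eadie–Hofstee slope gives Km = 0.831 nM (slope = −Km).
v/Vmax = [S]/(Km+[S]) = 0.81 ⇒ [S] = Km·0.81/(1−0.81) = 0.831 × 4.263 = 3.54 nM.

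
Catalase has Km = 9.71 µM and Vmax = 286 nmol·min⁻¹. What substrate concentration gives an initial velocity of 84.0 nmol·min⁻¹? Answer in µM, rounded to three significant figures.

4.04 µM

The required fractional saturation is v/Vmax = 84.0/286 = 0.2937.
Then [S]/(Km+[S]) = 0.2937 ⇒ [S] = 9.71 × 0.2937/(1 − 0.2937) = 4.04 µM.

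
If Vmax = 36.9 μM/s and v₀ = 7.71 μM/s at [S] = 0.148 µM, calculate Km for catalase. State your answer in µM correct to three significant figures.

From v = Vmax[S]/(Km+[S]), Km = [S](Vmax − v)/v.
Km = 0.148 × (36.9 − 7.71) / 7.71 = 4.320/7.71 = 0.560 µM.

0.560 µM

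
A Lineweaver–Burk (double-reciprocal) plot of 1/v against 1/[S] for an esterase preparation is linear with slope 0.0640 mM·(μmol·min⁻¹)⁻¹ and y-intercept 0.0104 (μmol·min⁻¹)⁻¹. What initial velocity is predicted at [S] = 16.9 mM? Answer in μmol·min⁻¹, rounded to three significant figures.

The y-intercept is 1/Vmax, so Vmax = 1/0.0104 = 96.2 μmol·min⁻¹.
The slope is Km/Vmax, so Km = 0.0640 × 96.2 = 6.15 mM.
Then v = 96.2 × 16.9/(6.15 + 16.9) = 70.5 μmol·min⁻¹.

70.5 μmol·min⁻¹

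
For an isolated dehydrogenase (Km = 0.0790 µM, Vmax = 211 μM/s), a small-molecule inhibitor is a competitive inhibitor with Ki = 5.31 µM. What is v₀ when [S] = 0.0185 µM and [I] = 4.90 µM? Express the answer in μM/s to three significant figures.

22.9 μM/s

With α = 1 + [I]/Ki = 1 + 4.90/5.31 = 1.923, the competitive rate law is v = Vmax[S] / (αKm + [S]).
v = 211×0.0185 / (1.923×0.0790 + 0.0185) = 3.903/0.1704 = 22.9 μM/s.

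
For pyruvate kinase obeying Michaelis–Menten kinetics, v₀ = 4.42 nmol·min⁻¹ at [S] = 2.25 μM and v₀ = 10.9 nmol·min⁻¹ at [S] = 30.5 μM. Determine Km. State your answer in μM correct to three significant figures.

4.03 μM

In reciprocal form, 1/v = (Km/Vmax)·(1/[S]) + 1/Vmax. The two points give (1/[S], 1/v) = (0.4444, 0.2262) and (0.03279, 0.09174).
Slope = (0.2262 − 0.09174)/(0.4444 − 0.03279) = 0.3267; intercept = 0.2262 − 0.3267×0.4444 = 0.08103.
Vmax = 1/intercept = 12.3 nmol·min⁻¹; Km = slope × Vmax = 0.3267 × 12.3 = 4.03 μM.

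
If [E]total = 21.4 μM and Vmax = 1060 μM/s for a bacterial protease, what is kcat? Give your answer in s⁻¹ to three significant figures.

kcat = Vmax/[E]total = 1060 μM/s / 21.4 μM = 49.5 s⁻¹.

49.5 s⁻¹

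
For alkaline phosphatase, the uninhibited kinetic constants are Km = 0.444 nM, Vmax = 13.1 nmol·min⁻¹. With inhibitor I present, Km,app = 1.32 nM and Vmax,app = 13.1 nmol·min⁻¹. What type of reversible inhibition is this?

competitive

Km increases (0.444 → 1.32 nM) while Vmax is unchanged — the hallmark of competitive inhibition.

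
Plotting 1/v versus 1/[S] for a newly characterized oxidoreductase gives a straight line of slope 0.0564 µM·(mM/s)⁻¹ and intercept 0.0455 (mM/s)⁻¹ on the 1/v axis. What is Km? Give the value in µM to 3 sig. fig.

1.24 µM

y-intercept = 1/Vmax ⇒ Vmax = 22.0 mM/s; slope = Km/Vmax ⇒ Km = slope × Vmax.
Km = 0.0564 × 22.0 = 1.24 µM.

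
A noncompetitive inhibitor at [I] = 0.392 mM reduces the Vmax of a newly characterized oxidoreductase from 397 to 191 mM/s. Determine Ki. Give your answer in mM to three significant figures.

Noncompetitive: Vmax,app = Vmax/α with α = 1 + [I]/Ki.
α = Vmax/Vmax,app = 397/191 = 2.079.
Ki = [I]/(α − 1) = 0.392/1.079 = 0.363 mM.

0.363 mM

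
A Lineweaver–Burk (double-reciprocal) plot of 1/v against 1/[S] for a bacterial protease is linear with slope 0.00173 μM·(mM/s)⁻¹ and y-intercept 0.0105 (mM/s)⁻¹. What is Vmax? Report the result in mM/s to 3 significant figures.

The y-intercept of a Lineweaver–Burk plot equals 1/Vmax, so Vmax = 1/0.0105 = 95.2 mM/s.

95.2 mM/s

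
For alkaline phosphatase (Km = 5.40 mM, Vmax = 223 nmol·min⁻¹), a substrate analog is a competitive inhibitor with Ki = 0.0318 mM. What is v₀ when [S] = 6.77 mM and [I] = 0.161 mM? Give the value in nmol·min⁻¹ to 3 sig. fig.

38.2 nmol·min⁻¹

α = 1 + [I]/Ki = 1 + 0.161/0.0318 = 6.063.
For a competitive inhibitor, Vmax is unchanged and the apparent Km becomes α·Km: Km,app = 32.7 mM, Vmax,app = 223 nmol·min⁻¹.
v = Vmax,app·[S]/(Km,app + [S]) = 223 × 6.77/(32.7 + 6.77) = 38.2 nmol·min⁻¹.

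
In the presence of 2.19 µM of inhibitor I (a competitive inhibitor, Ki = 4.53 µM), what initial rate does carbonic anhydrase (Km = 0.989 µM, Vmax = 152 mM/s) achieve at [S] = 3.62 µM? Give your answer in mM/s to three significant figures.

108 mM/s

With α = 1 + [I]/Ki = 1 + 2.19/4.53 = 1.483, the competitive rate law is v = Vmax[S] / (αKm + [S]).
v = 152×3.62 / (1.483×0.989 + 3.62) = 550.2/5.087 = 108 mM/s.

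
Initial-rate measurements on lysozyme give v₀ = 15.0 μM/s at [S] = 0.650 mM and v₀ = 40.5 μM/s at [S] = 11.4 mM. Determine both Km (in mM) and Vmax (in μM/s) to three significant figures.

Km = 1.31 mM; Vmax = 45.1 μM/s

In reciprocal form, 1/v = (Km/Vmax)·(1/[S]) + 1/Vmax. The two points give (1/[S], 1/v) = (1.538, 0.06667) and (0.08772, 0.02469).
Slope = (0.06667 − 0.02469)/(1.538 − 0.08772) = 0.02893; intercept = 0.06667 − 0.02893×1.538 = 0.02215.
Vmax = 1/intercept = 45.1 μM/s; Km = slope × Vmax = 0.02893 × 45.1 = 1.31 mM.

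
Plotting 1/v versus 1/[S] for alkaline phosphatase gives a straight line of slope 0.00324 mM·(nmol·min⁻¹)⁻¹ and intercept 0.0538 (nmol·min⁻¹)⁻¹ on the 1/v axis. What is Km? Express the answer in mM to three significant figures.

y-intercept = 1/Vmax ⇒ Vmax = 18.6 nmol·min⁻¹; slope = Km/Vmax ⇒ Km = slope × Vmax.
Km = 0.00324 × 18.6 = 0.0602 mM.

0.0602 mM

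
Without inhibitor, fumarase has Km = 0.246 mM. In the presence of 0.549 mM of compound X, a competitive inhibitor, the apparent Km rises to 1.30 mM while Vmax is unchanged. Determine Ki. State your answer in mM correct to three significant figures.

0.128 mM

Competitive: Km,app = α·Km with α = 1 + [I]/Ki.
α = Km,app/Km = 1.30/0.246 = 5.285.
Ki = [I]/(α − 1) = 0.549/4.285 = 0.128 mM.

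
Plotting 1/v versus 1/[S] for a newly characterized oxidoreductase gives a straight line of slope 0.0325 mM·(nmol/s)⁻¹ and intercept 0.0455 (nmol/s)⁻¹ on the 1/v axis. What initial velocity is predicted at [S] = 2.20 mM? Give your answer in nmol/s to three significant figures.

The y-intercept is 1/Vmax, so Vmax = 1/0.0455 = 22.0 nmol/s.
The slope is Km/Vmax, so Km = 0.0325 × 22.0 = 0.714 mM.
Then v = 22.0 × 2.20/(0.714 + 2.20) = 16.6 nmol/s.

16.6 nmol/s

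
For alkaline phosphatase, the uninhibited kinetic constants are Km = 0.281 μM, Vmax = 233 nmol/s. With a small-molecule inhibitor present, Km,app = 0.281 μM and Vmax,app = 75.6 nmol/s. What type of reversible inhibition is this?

noncompetitive

Vmax decreases (233 → 75.6 nmol/s) while Km is unchanged — pure noncompetitive inhibition.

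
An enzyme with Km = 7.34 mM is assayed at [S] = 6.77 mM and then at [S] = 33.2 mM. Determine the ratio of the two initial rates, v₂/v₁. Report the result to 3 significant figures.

Since Vmax cancels, v₂/v₁ = [S]₂(Km+[S]₁) / [S]₁(Km+[S]₂).
= 33.2×(7.34+6.77) / (6.77×(7.34+33.2)) = 468.5/274.5 = 1.71.

1.71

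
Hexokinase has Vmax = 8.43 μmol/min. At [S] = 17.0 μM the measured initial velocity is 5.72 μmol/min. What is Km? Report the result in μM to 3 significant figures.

8.05 μM

v/Vmax = 5.72/8.43 = 0.6785 = [S]/(Km+[S]).
So Km + [S] = [S]/0.6785 = 25.05 μM, giving Km = 25.05 − 17.0 = 8.05 μM.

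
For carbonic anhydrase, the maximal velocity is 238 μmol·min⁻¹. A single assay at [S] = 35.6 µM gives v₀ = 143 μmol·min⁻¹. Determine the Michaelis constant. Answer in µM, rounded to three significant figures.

23.7 µM

From v = Vmax[S]/(Km+[S]), Km = [S](Vmax − v)/v.
Km = 35.6 × (238 − 143) / 143 = 3382/143 = 23.7 µM.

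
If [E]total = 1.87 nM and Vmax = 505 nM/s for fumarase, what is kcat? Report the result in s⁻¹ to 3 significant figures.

270 s⁻¹

kcat = Vmax/[E]total = 505 nM/s / 1.87 nM = 270 s⁻¹.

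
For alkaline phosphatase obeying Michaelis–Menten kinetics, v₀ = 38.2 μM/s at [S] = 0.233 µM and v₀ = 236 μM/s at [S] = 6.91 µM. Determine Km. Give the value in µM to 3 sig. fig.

In reciprocal form, 1/v = (Km/Vmax)·(1/[S]) + 1/Vmax. The two points give (1/[S], 1/v) = (4.292, 0.02618) and (0.1447, 0.004237).
Slope = (0.02618 − 0.004237)/(4.292 − 0.1447) = 0.005291; intercept = 0.02618 − 0.005291×4.292 = 0.003472.
Vmax = 1/intercept = 288 μM/s; Km = slope × Vmax = 0.005291 × 288 = 1.52 µM.

1.52 µM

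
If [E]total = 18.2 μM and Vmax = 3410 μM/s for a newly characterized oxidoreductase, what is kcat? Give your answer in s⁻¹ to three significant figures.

kcat = Vmax/[E]total = 3410 μM/s / 18.2 μM = 187 s⁻¹.

187 s⁻¹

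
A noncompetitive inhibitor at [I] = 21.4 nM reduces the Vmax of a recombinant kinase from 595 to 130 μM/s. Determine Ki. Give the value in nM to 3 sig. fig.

Noncompetitive: Vmax,app = Vmax/α with α = 1 + [I]/Ki.
α = Vmax/Vmax,app = 595/130 = 4.577.
Ki = [I]/(α − 1) = 21.4/3.577 = 5.98 nM.

5.98 nM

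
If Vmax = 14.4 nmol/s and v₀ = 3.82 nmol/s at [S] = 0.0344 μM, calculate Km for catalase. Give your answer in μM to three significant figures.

v/Vmax = 3.82/14.4 = 0.2653 = [S]/(Km+[S]).
So Km + [S] = [S]/0.2653 = 0.1297 μM, giving Km = 0.1297 − 0.0344 = 0.0953 μM.

0.0953 μM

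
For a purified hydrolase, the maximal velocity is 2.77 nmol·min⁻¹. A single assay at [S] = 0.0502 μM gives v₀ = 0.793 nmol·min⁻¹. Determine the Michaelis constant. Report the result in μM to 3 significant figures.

0.125 μM

v/Vmax = 0.793/2.77 = 0.2863 = [S]/(Km+[S]).
So Km + [S] = [S]/0.2863 = 0.1754 μM, giving Km = 0.1754 − 0.0502 = 0.125 μM.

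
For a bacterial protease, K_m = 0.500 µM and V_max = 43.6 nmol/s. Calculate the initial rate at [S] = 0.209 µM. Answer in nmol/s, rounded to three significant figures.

v = Vmax·[S]/(Km + [S]) = 43.6 × 0.209 / (0.500 + 0.209)
  = 9.112 / 0.7090 = 12.9 nmol/s.

12.9 nmol/s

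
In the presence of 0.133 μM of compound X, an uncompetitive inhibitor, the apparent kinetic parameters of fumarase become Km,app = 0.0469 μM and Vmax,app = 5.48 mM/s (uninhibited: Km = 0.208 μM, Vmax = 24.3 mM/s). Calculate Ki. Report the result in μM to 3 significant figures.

Uncompetitive: Vmax,app = Vmax/α (and Km,app = Km/α) with α = 1 + [I]/Ki.
α = Vmax/Vmax,app = 24.3/5.48 = 4.434.
Ki = [I]/(α − 1) = 0.133/3.434 = 0.0387 μM.

0.0387 μM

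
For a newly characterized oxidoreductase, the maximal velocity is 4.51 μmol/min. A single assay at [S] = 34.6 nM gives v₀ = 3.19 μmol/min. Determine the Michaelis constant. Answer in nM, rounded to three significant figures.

v/Vmax = 3.19/4.51 = 0.7073 = [S]/(Km+[S]).
So Km + [S] = [S]/0.7073 = 48.92 nM, giving Km = 48.92 − 34.6 = 14.3 nM.

14.3 nM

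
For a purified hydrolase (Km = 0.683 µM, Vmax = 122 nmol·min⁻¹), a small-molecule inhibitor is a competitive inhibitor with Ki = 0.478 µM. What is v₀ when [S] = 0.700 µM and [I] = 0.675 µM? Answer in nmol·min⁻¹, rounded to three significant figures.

With α = 1 + [I]/Ki = 1 + 0.675/0.478 = 2.412, the competitive rate law is v = Vmax[S] / (αKm + [S]).
v = 122×0.700 / (2.412×0.683 + 0.700) = 85.40/2.347 = 36.4 nmol·min⁻¹.

36.4 nmol·min⁻¹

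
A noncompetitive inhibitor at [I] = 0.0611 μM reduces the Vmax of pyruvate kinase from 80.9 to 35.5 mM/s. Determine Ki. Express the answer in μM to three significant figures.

0.0478 μM

Noncompetitive: Vmax,app = Vmax/α with α = 1 + [I]/Ki.
α = Vmax/Vmax,app = 80.9/35.5 = 2.279.
Ki = [I]/(α − 1) = 0.0611/1.279 = 0.0478 μM.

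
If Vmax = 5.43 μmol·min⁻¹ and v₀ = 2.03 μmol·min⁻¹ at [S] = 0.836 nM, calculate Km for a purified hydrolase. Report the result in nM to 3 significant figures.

1.40 nM

v/Vmax = 2.03/5.43 = 0.3738 = [S]/(Km+[S]).
So Km + [S] = [S]/0.3738 = 2.236 nM, giving Km = 2.236 − 0.836 = 1.40 nM.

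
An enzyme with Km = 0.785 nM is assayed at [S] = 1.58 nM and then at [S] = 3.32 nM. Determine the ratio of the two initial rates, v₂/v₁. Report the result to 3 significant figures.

1.21

The fractional saturations are [S]/(Km+[S]) = 1.58/2.365 = 0.6681 and 3.32/4.105 = 0.8088.
v₂/v₁ is just their ratio: 0.8088/0.6681 = 1.21.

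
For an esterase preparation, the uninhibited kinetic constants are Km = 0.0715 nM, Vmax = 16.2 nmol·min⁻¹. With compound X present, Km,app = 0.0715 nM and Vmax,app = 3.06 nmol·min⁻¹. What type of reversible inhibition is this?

Vmax decreases (16.2 → 3.06 nmol·min⁻¹) while Km is unchanged — pure noncompetitive inhibition.

noncompetitive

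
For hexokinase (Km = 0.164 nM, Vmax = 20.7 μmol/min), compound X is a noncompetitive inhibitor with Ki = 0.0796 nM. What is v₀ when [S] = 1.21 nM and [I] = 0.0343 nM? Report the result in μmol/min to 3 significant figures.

α = 1 + [I]/Ki = 1 + 0.0343/0.0796 = 1.431.
For a noncompetitive inhibitor, Vmax is reduced to Vmax/α while Km is unchanged: Km,app = 0.164 nM, Vmax,app = 14.5 μmol/min.
v = Vmax,app·[S]/(Km,app + [S]) = 14.5 × 1.21/(0.164 + 1.21) = 12.7 μmol/min.

12.7 μmol/min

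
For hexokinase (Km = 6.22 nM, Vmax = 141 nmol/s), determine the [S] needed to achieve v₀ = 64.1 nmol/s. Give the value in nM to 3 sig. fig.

The required fractional saturation is v/Vmax = 64.1/141 = 0.4546.
Then [S]/(Km+[S]) = 0.4546 ⇒ [S] = 6.22 × 0.4546/(1 − 0.4546) = 5.18 nM.

5.18 nM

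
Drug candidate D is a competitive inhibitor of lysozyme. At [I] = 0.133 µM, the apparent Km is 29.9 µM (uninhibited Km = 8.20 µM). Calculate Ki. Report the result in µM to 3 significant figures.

0.0503 µM

Competitive: Km,app = α·Km with α = 1 + [I]/Ki.
α = Km,app/Km = 29.9/8.20 = 3.646.
Since α = 1 + [I]/Ki, [I]/Ki = 3.646 − 1 = 2.646 and Ki = 0.133/2.646 = 0.0503 µM.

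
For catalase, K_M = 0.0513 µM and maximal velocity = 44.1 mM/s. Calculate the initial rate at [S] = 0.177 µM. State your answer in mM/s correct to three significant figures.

[S]/(Km+[S]) = 0.177/0.2283 = 0.7753, the fractional saturation.
v = 0.7753 × Vmax = 0.7753 × 44.1 = 34.2 mM/s.

34.2 mM/s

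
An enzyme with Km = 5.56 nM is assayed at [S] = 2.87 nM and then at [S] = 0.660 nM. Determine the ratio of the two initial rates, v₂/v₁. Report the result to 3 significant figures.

0.312

The fractional saturations are [S]/(Km+[S]) = 2.87/8.430 = 0.3405 and 0.660/6.220 = 0.1061.
v₂/v₁ is just their ratio: 0.1061/0.3405 = 0.312.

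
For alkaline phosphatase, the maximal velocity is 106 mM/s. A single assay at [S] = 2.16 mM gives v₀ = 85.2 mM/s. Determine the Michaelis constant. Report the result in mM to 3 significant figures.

From v = Vmax[S]/(Km+[S]), Km = [S](Vmax − v)/v.
Km = 2.16 × (106 − 85.2) / 85.2 = 44.93/85.2 = 0.527 mM.

0.527 mM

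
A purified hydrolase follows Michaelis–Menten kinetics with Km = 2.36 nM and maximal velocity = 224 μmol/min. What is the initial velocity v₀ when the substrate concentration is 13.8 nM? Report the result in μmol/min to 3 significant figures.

v = Vmax·[S]/(Km + [S]) = 224 × 13.8 / (2.36 + 13.8)
  = 3091 / 16.16 = 191 μmol/min.

191 μmol/min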